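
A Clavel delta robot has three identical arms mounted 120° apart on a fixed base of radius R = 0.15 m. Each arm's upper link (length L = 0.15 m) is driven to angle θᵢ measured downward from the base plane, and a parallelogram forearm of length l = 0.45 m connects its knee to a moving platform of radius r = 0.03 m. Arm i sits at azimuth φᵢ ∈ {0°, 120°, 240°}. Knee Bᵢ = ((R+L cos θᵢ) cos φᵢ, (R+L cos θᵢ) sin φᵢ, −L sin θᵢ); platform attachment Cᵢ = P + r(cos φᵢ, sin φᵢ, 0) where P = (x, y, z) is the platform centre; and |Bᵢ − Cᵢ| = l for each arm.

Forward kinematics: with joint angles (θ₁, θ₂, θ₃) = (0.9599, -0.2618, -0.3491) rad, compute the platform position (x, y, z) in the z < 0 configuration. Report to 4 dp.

centre 1 = (0.2060·cos0.0°, 0.2060·sin0.0°, -0.1229) = (0.2060, 0.0000, -0.1229)
centre 2 = (0.2649·cos120.0°, 0.2649·sin120.0°, 0.0388) = (-0.1324, 0.2294, 0.0388)
φ3=240.0°: virtual centre (-0.1305, -0.2260, 0.0513), radius l
|centre ₂|²−|centre ₁|² = 0.0141;  |centre ₃|²−|centre ₁|² = 0.0132
[-0.6770 0.4588 0.3234]·P = 0.0141;  [-0.6730 -0.4520 0.3484]·P = 0.0132
det = 0.6148;  x = -0.0202+0.4977z,  y = 0.0009+0.0296z
quadratic in z: (1.2486)z²+(0.0206)z+(-0.1362)=0, √Δ=0.8251 → z ∈ {-0.3386, 0.3222}; z = -0.3386 (taking z<0)
x = -0.1888, y = -0.0091

(-0.1888, -0.0091, -0.3386)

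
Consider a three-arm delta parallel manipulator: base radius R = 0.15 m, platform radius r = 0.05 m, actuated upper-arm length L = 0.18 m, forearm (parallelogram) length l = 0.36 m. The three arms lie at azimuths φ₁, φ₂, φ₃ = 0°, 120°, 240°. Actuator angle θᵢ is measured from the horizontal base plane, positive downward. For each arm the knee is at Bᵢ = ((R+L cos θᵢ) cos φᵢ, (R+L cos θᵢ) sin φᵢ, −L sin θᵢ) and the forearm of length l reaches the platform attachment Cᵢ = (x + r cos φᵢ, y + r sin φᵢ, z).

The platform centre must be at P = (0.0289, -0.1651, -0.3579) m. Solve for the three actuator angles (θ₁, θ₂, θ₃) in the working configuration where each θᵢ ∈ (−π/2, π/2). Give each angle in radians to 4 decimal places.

θ₁ = 0.6981, θ₂ = 1.3090, θ₃ = 0.2619

rotate P by −φ1: (0.0289, -0.1651, -0.3579)
  e−x'=0.0711;  (l²−L²−(e−x')²−y'²−z²)/2L = -0.1756
  √(A²+B²)=0.3649;  θ1 = -1.3747+2.0728 ≈ 0.6981
arm 2 (φ=120.0°): x'=-0.1574, y'=0.0575
  e−x'=0.2574;  (l²−L²−(e−x')²−y'²−z²)/2L = -0.2791
  γ=atan2(-0.3579,0.2574)=-0.9472;  ψ=arccos(-0.6330)=2.2563;  θ2=γ+ψ≈1.3090
rotate P by −φ3: (0.1285, 0.1076, -0.3579)
  A=-0.0285, B=-0.3579, C=(l²−L²−A²−y'²−z²)/(2L)=-0.1202
  √(A²+B²)=0.3590;  θ3 = -1.6503+1.9122 ≈ 0.2619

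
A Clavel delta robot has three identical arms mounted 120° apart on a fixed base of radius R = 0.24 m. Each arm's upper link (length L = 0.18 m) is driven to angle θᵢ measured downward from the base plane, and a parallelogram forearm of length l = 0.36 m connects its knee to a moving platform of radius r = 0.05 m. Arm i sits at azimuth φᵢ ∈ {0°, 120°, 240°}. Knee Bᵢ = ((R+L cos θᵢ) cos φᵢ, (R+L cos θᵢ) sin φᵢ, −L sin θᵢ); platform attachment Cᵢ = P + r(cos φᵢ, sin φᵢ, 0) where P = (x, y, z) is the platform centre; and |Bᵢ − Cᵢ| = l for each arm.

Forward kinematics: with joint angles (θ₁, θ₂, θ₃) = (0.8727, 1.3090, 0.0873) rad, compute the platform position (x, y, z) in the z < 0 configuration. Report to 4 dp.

(-0.0077, -0.1261, -0.2622)

φ1=0.0°: virtual centre (0.3057, 0.0000, -0.1379), radius l
φ2=120.0°: virtual centre (-0.1183, 0.2049, -0.1739), radius l
φ3=240.0°: virtual centre (-0.1847, -0.3198, -0.0157), radius l
|O₂|²−|O₁|² = -0.0263;  |O₃|²−|O₁|² = 0.0242
plane₁₂: -0.8480x+0.4098y+-0.0719z = -0.0263
det = 0.9443;  x = 0.0073+0.0573z,  y = -0.0490+0.2942z
into |P−O₁|² = l²: 1.0898z² + 0.2128z + -0.0191 = 0;  Δ = 0.1287;  z = -0.2622 or 0.0670 → z<0 root = -0.2622
x = -0.0077, y = -0.1261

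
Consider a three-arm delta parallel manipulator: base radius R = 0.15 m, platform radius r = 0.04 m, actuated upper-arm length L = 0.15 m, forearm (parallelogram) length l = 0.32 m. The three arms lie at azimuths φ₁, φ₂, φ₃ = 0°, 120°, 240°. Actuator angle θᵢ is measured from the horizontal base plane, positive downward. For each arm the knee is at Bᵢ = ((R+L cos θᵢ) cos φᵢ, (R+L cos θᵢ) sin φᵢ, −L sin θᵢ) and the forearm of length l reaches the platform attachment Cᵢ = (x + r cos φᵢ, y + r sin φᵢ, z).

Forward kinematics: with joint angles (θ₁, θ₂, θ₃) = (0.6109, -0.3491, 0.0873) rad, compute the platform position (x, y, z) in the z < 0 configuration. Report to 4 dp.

φ1=0.0°: virtual centre (0.2329, 0.0000, -0.0860), radius l
arm 2 at φ=120.0°: ρ2 = 0.2510;  O2 = (-0.1255, 0.2173, 0.0513)
O3 = (0.2594·cos240.0°, 0.2594·sin240.0°, -0.0131) = (-0.1297, -0.2247, -0.0131)
eliminate P² terms by subtracting sphere 1 from 2 and 3
[-0.7167 0.4347 0.2747]·P = 0.0040;  [-0.7252 -0.4493 0.1459]·P = 0.0058
Cramer: x(z) = -0.0068+0.2932z;  y(z) = -0.0020-0.1485z
sphere 1 gives Az²+Bz+C=0 with A=1.1080, B=0.0321, C=-0.0376;  B²−4AC=0.1675;  roots -0.1992, 0.1702;  negative root z = -0.1992
x = -0.0652, y = 0.0275

(-0.0652, 0.0275, -0.1992)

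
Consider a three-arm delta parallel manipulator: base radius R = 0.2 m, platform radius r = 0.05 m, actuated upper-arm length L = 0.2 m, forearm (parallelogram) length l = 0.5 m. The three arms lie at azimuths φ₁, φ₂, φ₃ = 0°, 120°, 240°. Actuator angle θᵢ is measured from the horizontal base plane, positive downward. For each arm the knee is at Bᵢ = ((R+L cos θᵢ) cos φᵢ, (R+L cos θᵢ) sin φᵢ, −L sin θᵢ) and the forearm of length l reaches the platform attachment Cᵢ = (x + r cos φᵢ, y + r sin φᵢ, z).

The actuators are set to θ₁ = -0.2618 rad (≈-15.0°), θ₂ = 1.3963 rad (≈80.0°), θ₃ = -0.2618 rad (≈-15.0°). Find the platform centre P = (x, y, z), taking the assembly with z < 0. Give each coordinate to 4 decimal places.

(0.1486, -0.2574, -0.3302)

arm 1 at φ=0.0°: ρ1 = 0.3432;  centre 1 = (0.3432, 0.0000, 0.0518)
φ2=120.0°: virtual centre (-0.0924, 0.1600, -0.1970), radius l
φ3=240.0°: virtual centre (-0.1716, -0.2972, 0.0518), radius l
eliminate P² terms by subtracting sphere 1 from 2 and 3
plane₁₂: -0.8711x+0.3199y+-0.4975z = -0.0475
det = 0.8472;  x = 0.0334+-0.3490z,  y = -0.0578+0.6045z
into |P−centre ₁|² = l²: 1.4873z² + 0.0429z + -0.1480 = 0;  Δ = 0.8822;  z = -0.3302 or 0.3013 → z<0 root = -0.3302
x = 0.1486, y = -0.2574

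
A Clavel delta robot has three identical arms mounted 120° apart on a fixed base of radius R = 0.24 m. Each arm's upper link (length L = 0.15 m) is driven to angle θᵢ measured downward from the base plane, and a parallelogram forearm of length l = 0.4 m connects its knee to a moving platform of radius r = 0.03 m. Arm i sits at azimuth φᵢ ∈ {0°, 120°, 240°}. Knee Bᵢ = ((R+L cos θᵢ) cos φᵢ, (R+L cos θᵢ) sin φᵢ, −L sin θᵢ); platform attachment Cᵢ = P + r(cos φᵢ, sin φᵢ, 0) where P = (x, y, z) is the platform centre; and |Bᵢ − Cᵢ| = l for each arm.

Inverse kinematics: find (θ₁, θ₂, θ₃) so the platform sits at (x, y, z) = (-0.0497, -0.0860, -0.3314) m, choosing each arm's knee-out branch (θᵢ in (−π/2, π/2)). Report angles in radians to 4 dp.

θ₁ = 1.0474, θ₂ = 1.0470, θ₃ = 0.1746

φ1=0.0° → target in arm frame (-0.0497, -0.0860)
  A cos θ + B sin θ = C:  0.2597·cos θ + -0.3314·sin θ = -0.1572
  γ=atan2(-0.3314,0.2597)=-0.9061;  ψ=arccos(-0.3734)=1.9535;  θ1=γ+ψ≈1.0474
φ2=120.0° → target in arm frame (-0.0496, 0.0860)
  A cos θ + B sin θ = C:  0.2596·cos θ + -0.3314·sin θ = -0.1571
  √(A²+B²)=0.4210;  θ2 = -0.9062+1.9533 ≈ 1.0470
φ3=240.0° → target in arm frame (0.0993, 0.0000)
  A=0.1107, B=-0.3314, C=(l²−L²−A²−y'²−z²)/(2L)=0.0514
  γ=atan2(-0.3314,0.1107)=-1.2485;  ψ=arccos(0.1472)=1.4231;  θ3=γ+ψ≈0.1746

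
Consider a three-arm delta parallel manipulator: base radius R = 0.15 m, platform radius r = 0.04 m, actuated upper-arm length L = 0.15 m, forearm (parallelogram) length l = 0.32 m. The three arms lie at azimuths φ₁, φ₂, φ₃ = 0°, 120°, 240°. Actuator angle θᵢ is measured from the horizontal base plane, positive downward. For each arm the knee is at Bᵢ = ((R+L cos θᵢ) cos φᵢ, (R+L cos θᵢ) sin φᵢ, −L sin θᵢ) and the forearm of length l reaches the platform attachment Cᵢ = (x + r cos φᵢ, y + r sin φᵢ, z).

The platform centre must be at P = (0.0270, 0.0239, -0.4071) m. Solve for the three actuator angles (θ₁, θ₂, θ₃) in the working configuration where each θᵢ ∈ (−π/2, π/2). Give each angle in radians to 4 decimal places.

rotate P by −φ1: (0.0270, 0.0239, -0.4071)
  A=0.0830, B=-0.4071, C=(l²−L²−A²−y'²−z²)/(2L)=-0.3110
  γ=atan2(-0.4071,0.0830)=-1.3697;  ψ=arccos(-0.7485)=2.4165;  θ1=γ+ψ≈1.0469
rotate P by −φ2: (0.0072, -0.0353, -0.4071)
  A cos θ + B sin θ = C:  0.1028·cos θ + -0.4071·sin θ = -0.3255
  γ=atan2(-0.4071,0.1028)=-1.3234;  ψ=arccos(-0.7752)=2.4578;  θ2=γ+ψ≈1.1344
rotate P by −φ3: (-0.0342, 0.0114, -0.4071)
  A cos θ + B sin θ = C:  0.1442·cos θ + -0.4071·sin θ = -0.3558
  θ3 = atan2(B,A) + arccos(C/0.4319) = 1.3088

θ₁ = 1.0469, θ₂ = 1.1344, θ₃ = 1.3088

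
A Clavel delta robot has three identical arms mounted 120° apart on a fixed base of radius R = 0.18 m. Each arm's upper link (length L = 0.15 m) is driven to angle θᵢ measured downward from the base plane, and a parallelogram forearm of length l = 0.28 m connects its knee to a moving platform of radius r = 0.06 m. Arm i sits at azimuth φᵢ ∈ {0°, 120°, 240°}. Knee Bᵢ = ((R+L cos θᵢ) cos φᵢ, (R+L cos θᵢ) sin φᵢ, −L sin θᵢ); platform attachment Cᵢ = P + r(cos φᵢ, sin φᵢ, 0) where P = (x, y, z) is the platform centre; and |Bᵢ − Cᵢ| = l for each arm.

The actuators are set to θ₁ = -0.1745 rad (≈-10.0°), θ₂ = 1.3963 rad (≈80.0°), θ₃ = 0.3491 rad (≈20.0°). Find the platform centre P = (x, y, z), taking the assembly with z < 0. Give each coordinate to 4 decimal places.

(0.0910, -0.0996, -0.1670)

φ1=0.0°: virtual centre (0.2677, 0.0000, 0.0260), radius l
arm 2 at φ=120.0°: e+L cos θ2 = 0.1460;  centre 2 = (-0.0730, 0.1265, -0.1477)
centre 3 = (0.2610·cos240.0°, 0.2610·sin240.0°, -0.0513) = (-0.1305, -0.2260, -0.0513)
|centre ₂|²−|centre ₁|² = -0.0292;  |centre ₃|²−|centre ₁|² = -0.0016
plane₁₂: -0.6815x+0.2530y+-0.3475z = -0.0292
det = 0.5095;  x = 0.0267+-0.3851z,  y = -0.0435+0.3363z
sphere 1 gives Az²+Bz+C=0 with A=1.2614, B=0.1043, C=-0.0177;  B²−4AC=0.1004;  roots -0.1670, 0.0843;  negative root z = -0.1670
x = 0.0910, y = -0.0996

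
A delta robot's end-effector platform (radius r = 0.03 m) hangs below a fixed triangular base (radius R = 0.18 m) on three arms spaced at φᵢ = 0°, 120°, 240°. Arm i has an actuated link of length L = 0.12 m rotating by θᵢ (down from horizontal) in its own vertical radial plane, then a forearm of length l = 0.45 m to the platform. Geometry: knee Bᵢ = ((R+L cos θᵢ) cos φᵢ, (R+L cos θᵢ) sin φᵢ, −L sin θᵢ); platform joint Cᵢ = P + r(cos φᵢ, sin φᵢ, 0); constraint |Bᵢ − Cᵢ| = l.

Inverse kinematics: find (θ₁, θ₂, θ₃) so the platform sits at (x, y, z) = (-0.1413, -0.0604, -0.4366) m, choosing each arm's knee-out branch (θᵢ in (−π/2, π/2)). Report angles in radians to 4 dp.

arm 1 (φ=0.0°): x'=-0.1413, y'=-0.0604
  e−x'=0.2913;  (l²−L²−(e−x')²−y'²−z²)/2L = -0.3793
  θ1 = atan2(B,A) + arccos(C/0.5249) = 1.3959
φ2=120.0° → target in arm frame (0.0183, 0.1526)
  A=0.1317, B=-0.4366, C=(l²−L²−A²−y'²−z²)/(2L)=-0.1797
  γ=atan2(-0.4366,0.1317)=-1.2779;  ψ=arccos(-0.3941)=1.9759;  θ2=γ+ψ≈0.6980
rotate P by −φ3: (0.1230, -0.0922, -0.4366)
  e−x'=0.0270;  (l²−L²−(e−x')²−y'²−z²)/2L = -0.0489
  θ3 = atan2(B,A) + arccos(C/0.4374) = 0.1740

θ₁ = 1.3959, θ₂ = 0.6980, θ₃ = 0.1740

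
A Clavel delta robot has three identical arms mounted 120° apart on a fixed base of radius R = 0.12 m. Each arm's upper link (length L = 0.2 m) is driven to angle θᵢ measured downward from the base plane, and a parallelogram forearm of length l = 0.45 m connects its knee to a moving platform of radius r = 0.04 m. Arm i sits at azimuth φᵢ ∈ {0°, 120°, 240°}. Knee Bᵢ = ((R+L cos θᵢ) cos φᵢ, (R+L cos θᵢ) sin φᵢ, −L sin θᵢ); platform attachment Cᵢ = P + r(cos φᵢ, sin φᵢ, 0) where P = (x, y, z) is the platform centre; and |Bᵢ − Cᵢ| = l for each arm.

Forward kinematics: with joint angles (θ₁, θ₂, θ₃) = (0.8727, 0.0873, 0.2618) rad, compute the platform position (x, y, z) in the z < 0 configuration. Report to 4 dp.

φ1=0.0°: virtual centre (0.2086, 0.0000, -0.1532), radius l
arm 2 at φ=120.0°: e+L cos θ2 = 0.2792;  S2 = (-0.1396, 0.2418, -0.0174)
arm 3 at φ=240.0°: e+L cos θ3 = 0.2732;  S3 = (-0.1366, -0.2366, -0.0518)
subtract pairs → two planes through P
linear system: -0.6963x+0.4837y = 0.0113−0.2716z; -0.6903x+-0.4732y = 0.0103−0.2029z
Cramer: x(z) = -0.0156+0.3416z;  y(z) = 0.0009-0.0696z
sphere 1 gives Az²+Bz+C=0 with A=1.1216, B=0.1531, C=-0.1288;  B²−4AC=0.6012;  roots -0.4139, 0.2774;  negative root z = -0.4139
x = -0.1570, y = 0.0297

(-0.1570, 0.0297, -0.4139)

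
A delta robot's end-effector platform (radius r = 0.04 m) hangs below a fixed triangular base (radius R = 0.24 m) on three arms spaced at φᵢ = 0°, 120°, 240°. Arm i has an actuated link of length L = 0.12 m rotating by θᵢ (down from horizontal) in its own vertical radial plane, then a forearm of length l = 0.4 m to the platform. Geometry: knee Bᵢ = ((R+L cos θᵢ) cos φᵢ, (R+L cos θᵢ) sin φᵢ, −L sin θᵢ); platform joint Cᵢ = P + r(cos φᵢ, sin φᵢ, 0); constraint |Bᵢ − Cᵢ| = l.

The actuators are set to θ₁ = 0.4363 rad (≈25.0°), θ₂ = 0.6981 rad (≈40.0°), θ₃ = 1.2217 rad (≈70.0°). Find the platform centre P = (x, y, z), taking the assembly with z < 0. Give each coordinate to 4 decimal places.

(0.0575, 0.0528, -0.3575)

centre 1 = (0.3088·cos0.0°, 0.3088·sin0.0°, -0.0507) = (0.3088, 0.0000, -0.0507)
centre 2 = (0.2919·cos120.0°, 0.2919·sin120.0°, -0.0771) = (-0.1460, 0.2528, -0.0771)
centre 3 = (0.2410·cos240.0°, 0.2410·sin240.0°, -0.1128) = (-0.1205, -0.2088, -0.1128)
|centre ₂|²−|centre ₁|² = -0.0067;  |centre ₃|²−|centre ₁|² = -0.0271
[-0.9094 0.5056 -0.0528]·P = -0.0067;  [-0.8586 -0.4175 -0.1241]·P = -0.0271
det = 0.8138;  x = 0.0203+-0.1042z,  y = 0.0232+-0.0829z
quadratic in z: (1.0177)z²+(0.1577)z+(-0.0737)=0, √Δ=0.5699 → z ∈ {-0.3575, 0.2025}; z = -0.3575 (taking z<0)
x = 0.0575, y = 0.0528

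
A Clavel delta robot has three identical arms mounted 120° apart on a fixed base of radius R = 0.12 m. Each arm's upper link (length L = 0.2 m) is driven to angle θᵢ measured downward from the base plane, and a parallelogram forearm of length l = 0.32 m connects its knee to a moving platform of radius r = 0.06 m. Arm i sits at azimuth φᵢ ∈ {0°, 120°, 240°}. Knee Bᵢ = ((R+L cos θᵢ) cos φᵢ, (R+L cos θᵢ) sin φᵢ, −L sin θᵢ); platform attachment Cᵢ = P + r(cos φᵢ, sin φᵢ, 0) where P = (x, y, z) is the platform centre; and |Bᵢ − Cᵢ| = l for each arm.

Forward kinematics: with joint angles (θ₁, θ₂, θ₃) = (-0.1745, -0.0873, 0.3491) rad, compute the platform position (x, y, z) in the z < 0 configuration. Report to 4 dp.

(0.0305, 0.0387, -0.1881)

φ1=0.0°: virtual centre (0.2570, 0.0000, 0.0347), radius l
S2 = (0.2592·cos120.0°, 0.2592·sin120.0°, 0.0174) = (-0.1296, 0.2245, 0.0174)
arm 3 at φ=240.0°: ρ3 = 0.2479;  S3 = (-0.1240, -0.2147, -0.0684)
subtract pairs → two planes through P
plane₁₂: -0.7732x+0.4490y+-0.0346z = 0.0003
Cramer: x(z) = 0.0005-0.1594z;  y(z) = 0.0016-0.1975z
sphere 1 gives Az²+Bz+C=0 with A=1.0644, B=0.0117, C=-0.0354;  B²−4AC=0.1510;  roots -0.1881, 0.1771;  negative root z = -0.1881
x = 0.0305, y = 0.0387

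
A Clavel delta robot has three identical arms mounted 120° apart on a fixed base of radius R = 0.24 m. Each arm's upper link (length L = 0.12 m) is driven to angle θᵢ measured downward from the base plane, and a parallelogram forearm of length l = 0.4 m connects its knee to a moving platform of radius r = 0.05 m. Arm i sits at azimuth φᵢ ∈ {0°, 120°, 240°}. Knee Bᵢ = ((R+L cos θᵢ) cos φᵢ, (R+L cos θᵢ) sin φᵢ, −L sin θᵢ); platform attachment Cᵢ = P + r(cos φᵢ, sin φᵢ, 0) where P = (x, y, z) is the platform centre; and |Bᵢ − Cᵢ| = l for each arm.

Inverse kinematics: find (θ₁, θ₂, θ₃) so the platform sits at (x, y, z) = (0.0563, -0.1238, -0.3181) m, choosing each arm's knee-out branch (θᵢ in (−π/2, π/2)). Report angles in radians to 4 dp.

arm 1 (φ=0.0°): x'=0.0563, y'=-0.1238
  e−x'=0.1337;  (l²−L²−(e−x')²−y'²−z²)/2L = 0.0467
  γ=atan2(-0.3181,0.1337)=-1.1729;  ψ=arccos(0.1354)=1.4350;  θ1=γ+ψ≈0.2621
arm 2 (φ=120.0°): x'=-0.1354, y'=0.0131
  e−x'=0.3254;  (l²−L²−(e−x')²−y'²−z²)/2L = -0.2568
  √(A²+B²)=0.4550;  θ2 = -0.7741+2.1703 ≈ 1.3962
φ3=240.0° → target in arm frame (0.0791, 0.1107)
  e−x'=0.1109;  (l²−L²−(e−x')²−y'²−z²)/2L = 0.0828
  θ3 = atan2(B,A) + arccos(C/0.3369) = 0.0874

θ₁ = 0.2621, θ₂ = 1.3962, θ₃ = 0.0874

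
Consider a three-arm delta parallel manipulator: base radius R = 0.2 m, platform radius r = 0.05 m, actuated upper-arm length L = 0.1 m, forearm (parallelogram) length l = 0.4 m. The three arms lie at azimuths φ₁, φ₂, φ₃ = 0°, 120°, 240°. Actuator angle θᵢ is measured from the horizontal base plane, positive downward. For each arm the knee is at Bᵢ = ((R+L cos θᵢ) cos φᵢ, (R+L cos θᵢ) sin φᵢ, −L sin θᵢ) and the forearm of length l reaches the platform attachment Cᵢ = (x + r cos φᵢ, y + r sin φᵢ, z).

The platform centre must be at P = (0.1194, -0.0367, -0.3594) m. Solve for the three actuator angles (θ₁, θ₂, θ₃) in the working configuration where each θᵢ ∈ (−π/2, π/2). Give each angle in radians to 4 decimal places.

θ₁ = -0.1751, θ₂ = 1.1342, θ₃ = 0.7851

arm 1 (φ=0.0°): x'=0.1194, y'=-0.0367
  A cos θ + B sin θ = C:  0.0306·cos θ + -0.3594·sin θ = 0.0927
  √(A²+B²)=0.3607;  θ1 = -1.4859+1.3108 ≈ -0.1751
arm 2 (φ=120.0°): x'=-0.0915, y'=-0.0851
  A=0.2415, B=-0.3594, C=(l²−L²−A²−y'²−z²)/(2L)=-0.2236
  γ=atan2(-0.3594,0.2415)=-0.9792;  ψ=arccos(-0.5164)=2.1134;  θ2=γ+ψ≈1.1342
φ3=240.0° → target in arm frame (-0.0279, 0.1218)
  A cos θ + B sin θ = C:  0.1779·cos θ + -0.3594·sin θ = -0.1282
  θ3 = atan2(B,A) + arccos(C/0.4010) = 0.7851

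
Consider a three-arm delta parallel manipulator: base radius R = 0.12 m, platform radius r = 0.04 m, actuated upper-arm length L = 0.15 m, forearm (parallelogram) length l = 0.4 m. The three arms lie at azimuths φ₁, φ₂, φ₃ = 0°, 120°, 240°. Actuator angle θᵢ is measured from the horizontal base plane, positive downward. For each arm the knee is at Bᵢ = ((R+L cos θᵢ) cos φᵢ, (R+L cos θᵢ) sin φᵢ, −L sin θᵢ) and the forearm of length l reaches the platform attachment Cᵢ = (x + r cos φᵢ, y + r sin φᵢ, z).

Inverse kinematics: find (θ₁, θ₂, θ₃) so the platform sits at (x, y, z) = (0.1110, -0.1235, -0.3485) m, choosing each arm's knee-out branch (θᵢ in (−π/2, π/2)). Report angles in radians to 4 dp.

rotate P by −φ1: (0.1110, -0.1235, -0.3485)
  A cos θ + B sin θ = C:  -0.0310·cos θ + -0.3485·sin θ = -0.0006
  γ=atan2(-0.3485,-0.0310)=-1.6595;  ψ=arccos(-0.0016)=1.5724;  θ1=γ+ψ≈-0.0871
φ2=120.0° → target in arm frame (-0.1625, -0.0344)
  A=0.2425, B=-0.3485, C=(l²−L²−A²−y'²−z²)/(2L)=-0.1464
  γ=atan2(-0.3485,0.2425)=-0.9630;  ψ=arccos(-0.3448)=1.9229;  θ2=γ+ψ≈0.9599
φ3=240.0° → target in arm frame (0.0515, 0.1579)
  A cos θ + B sin θ = C:  0.0285·cos θ + -0.3485·sin θ = -0.0323
  √(A²+B²)=0.3497;  θ3 = -1.4891+1.6633 ≈ 0.1743

θ₁ = -0.0871, θ₂ = 0.9599, θ₃ = 0.1743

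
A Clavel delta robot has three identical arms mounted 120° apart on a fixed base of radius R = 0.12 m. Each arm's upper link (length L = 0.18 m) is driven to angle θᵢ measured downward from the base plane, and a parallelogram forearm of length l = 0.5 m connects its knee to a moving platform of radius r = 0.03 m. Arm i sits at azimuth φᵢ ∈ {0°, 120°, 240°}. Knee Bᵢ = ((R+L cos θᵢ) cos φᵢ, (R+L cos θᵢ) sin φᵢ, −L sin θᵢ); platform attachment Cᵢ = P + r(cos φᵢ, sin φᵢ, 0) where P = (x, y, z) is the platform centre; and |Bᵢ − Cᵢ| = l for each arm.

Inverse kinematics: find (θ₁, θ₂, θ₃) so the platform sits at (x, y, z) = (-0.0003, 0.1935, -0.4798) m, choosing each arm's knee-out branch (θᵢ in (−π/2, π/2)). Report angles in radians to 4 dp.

θ₁ = 0.5236, θ₂ = -0.0001, θ₃ = 0.9597

arm 1 (φ=0.0°): x'=-0.0003, y'=0.1935
  e−x'=0.0903;  (l²−L²−(e−x')²−y'²−z²)/2L = -0.1617
  γ=atan2(-0.4798,0.0903)=-1.3848;  ψ=arccos(-0.3312)=1.9083;  θ1=γ+ψ≈0.5236
φ2=120.0° → target in arm frame (0.1677, -0.0965)
  e−x'=-0.0777;  (l²−L²−(e−x')²−y'²−z²)/2L = -0.0777
  θ2 = atan2(B,A) + arccos(C/0.4861) = -0.0001
rotate P by −φ3: (-0.1674, -0.0970, -0.4798)
  e−x'=0.2574;  (l²−L²−(e−x')²−y'²−z²)/2L = -0.2452
  θ3 = atan2(B,A) + arccos(C/0.5445) = 0.9597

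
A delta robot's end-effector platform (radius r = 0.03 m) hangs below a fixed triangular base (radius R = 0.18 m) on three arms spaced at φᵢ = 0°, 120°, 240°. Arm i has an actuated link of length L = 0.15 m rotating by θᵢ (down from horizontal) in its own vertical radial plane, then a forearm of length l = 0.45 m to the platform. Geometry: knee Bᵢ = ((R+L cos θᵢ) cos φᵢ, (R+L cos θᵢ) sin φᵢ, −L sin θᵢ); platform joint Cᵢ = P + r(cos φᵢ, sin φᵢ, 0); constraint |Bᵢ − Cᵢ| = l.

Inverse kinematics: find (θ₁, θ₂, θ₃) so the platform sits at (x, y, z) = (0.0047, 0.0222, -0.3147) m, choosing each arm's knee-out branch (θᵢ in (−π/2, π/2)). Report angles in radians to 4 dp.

rotate P by −φ1: (0.0047, 0.0222, -0.3147)
  e−x'=0.1453;  (l²−L²−(e−x')²−y'²−z²)/2L = 0.1979
  √(A²+B²)=0.3466;  θ1 = -1.1382+0.9633 ≈ -0.1750
φ2=120.0° → target in arm frame (0.0169, -0.0152)
  A=0.1331, B=-0.3147, C=(l²−L²−A²−y'²−z²)/(2L)=0.2100
  √(A²+B²)=0.3417;  θ2 = -1.1706+0.9088 ≈ -0.2618
φ3=240.0° → target in arm frame (-0.0216, -0.0070)
  A cos θ + B sin θ = C:  0.1716·cos θ + -0.3147·sin θ = 0.1716
  θ3 = atan2(B,A) + arccos(C/0.3584) = 0.0000

θ₁ = -0.1750, θ₂ = -0.2618, θ₃ = 0.0000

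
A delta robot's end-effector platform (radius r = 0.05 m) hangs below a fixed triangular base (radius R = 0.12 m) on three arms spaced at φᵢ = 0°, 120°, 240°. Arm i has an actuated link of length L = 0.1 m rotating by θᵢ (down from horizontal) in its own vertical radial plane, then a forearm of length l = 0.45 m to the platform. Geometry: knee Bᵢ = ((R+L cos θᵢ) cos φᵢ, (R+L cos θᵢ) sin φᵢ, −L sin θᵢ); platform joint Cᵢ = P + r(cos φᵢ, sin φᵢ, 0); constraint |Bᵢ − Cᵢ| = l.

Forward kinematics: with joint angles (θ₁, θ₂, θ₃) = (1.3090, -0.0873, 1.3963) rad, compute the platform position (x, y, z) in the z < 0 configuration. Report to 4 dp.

(-0.1069, 0.2159, -0.4354)

φ1=0.0°: virtual centre (0.0959, 0.0000, -0.0966), radius l
φ2=120.0°: virtual centre (-0.0848, 0.1469, 0.0087), radius l
O3 = (0.0874·cos240.0°, 0.0874·sin240.0°, -0.0985) = (-0.0437, -0.0757, -0.0985)
|O₂|²−|O₁|² = 0.0103;  |O₃|²−|O₁|² = -0.0012
linear system: -0.3614x+0.2938y = 0.0103−0.2106z; -0.2791x+-0.1513y = -0.0012−-0.0038z
det = 0.1367;  x = -0.0089+0.2250z,  y = 0.0242+-0.4401z
sphere 1 gives Az²+Bz+C=0 with A=1.2443, B=0.1247, C=-0.1816;  B²−4AC=0.9195;  roots -0.4354, 0.3352;  negative root z = -0.4354
x = -0.1069, y = 0.2159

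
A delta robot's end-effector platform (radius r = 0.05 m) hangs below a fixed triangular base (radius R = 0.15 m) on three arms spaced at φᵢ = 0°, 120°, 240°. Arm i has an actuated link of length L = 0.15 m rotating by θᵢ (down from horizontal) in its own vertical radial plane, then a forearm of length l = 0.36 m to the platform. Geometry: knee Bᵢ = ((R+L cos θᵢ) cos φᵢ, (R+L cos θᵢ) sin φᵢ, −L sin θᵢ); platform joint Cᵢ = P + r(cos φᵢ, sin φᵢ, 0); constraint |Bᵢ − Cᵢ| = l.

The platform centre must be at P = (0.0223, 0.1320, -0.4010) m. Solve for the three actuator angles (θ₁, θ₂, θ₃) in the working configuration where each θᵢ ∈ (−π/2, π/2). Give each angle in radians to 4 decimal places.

θ₁ = 0.8726, θ₂ = 0.5238, θ₃ = 1.3961

arm 1 (φ=0.0°): x'=0.0223, y'=0.1320
  e−x'=0.0777;  (l²−L²−(e−x')²−y'²−z²)/2L = -0.2572
  √(A²+B²)=0.4085;  θ1 = -1.3794+2.2520 ≈ 0.8726
arm 2 (φ=120.0°): x'=0.1032, y'=-0.0853
  A=-0.0032, B=-0.4010, C=(l²−L²−A²−y'²−z²)/(2L)=-0.2033
  γ=atan2(-0.4010,-0.0032)=-1.5787;  ψ=arccos(-0.5070)=2.1025;  θ2=γ+ψ≈0.5238
arm 3 (φ=240.0°): x'=-0.1255, y'=-0.0467
  A cos θ + B sin θ = C:  0.2255·cos θ + -0.4010·sin θ = -0.3557
  γ=atan2(-0.4010,0.2255)=-1.0586;  ψ=arccos(-0.7732)=2.4547;  θ3=γ+ψ≈1.3961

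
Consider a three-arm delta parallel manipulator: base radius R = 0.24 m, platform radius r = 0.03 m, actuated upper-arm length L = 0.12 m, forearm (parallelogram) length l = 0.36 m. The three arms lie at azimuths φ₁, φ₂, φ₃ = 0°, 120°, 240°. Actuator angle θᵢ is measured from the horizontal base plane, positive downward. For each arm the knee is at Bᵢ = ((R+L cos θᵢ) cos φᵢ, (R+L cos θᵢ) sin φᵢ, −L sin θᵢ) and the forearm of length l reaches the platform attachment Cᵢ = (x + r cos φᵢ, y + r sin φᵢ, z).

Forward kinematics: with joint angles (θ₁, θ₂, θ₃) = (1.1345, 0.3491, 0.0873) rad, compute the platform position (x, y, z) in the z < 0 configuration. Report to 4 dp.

(-0.0776, -0.0146, -0.2310)

arm 1 at φ=0.0°: ρ1 = 0.2607;  S1 = (0.2607, 0.0000, -0.1088)
S2 = (0.3228·cos120.0°, 0.3228·sin120.0°, -0.0410) = (-0.1614, 0.2795, -0.0410)
φ3=240.0°: virtual centre (-0.1648, -0.2854, -0.0105), radius l
subtract pairs → two planes through P
plane₁₂: -0.8442x+0.5590y+0.1354z = 0.0261
det = 0.9576;  x = -0.0324+0.1955z,  y = -0.0023+0.0530z
quadratic in z: (1.0410)z²+(0.1027)z+(-0.0318)=0, √Δ=0.3783 → z ∈ {-0.2310, 0.1324}; z = -0.2310 (taking z<0)
x = -0.0776, y = -0.0146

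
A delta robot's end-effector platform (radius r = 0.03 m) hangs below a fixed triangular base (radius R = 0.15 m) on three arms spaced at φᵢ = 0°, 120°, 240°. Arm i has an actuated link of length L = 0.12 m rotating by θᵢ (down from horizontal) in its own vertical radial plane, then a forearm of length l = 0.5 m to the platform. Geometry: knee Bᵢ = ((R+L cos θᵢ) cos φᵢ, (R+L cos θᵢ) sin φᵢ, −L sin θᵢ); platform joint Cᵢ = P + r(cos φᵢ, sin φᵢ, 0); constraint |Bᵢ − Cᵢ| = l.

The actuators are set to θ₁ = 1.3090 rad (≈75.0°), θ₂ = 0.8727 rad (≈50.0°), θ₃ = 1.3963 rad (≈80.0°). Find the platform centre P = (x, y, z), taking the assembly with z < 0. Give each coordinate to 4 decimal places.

(-0.0283, 0.0721, -0.5770)

S1 = (0.1511·cos0.0°, 0.1511·sin0.0°, -0.1159) = (0.1511, 0.0000, -0.1159)
arm 2 at φ=120.0°: ρ2 = 0.1971;  S2 = (-0.0986, 0.1707, -0.0919)
S3 = (0.1408·cos240.0°, 0.1408·sin240.0°, -0.1182) = (-0.0704, -0.1220, -0.1182)
subtract pairs → two planes through P
[-0.4992 0.3414 0.0480]·P = 0.0111;  [-0.4429 -0.2439 -0.0045]·P = -0.0025
det = 0.2730;  x = -0.0068+0.0372z,  y = 0.0224+-0.0861z
into |P−S₁|² = l²: 1.0088z² + 0.2162z + -0.2111 = 0;  Δ = 0.8987;  z = -0.5770 or 0.3627 → z<0 root = -0.5770
x = -0.0283, y = 0.0721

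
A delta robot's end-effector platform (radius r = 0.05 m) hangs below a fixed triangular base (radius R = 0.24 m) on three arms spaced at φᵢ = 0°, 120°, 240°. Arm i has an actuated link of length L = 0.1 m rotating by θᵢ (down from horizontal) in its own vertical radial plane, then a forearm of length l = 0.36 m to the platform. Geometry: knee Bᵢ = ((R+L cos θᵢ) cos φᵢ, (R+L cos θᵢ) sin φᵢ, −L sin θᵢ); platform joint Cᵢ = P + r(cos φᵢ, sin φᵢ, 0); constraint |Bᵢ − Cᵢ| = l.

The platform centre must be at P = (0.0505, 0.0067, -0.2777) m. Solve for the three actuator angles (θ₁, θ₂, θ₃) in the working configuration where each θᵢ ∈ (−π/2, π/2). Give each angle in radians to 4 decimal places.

θ₁ = 0.0868, θ₂ = 0.6980, θ₃ = 0.7854

rotate P by −φ1: (0.0505, 0.0067, -0.2777)
  e−x'=0.1395;  (l²−L²−(e−x')²−y'²−z²)/2L = 0.1149
  γ=atan2(-0.2777,0.1395)=-1.1053;  ψ=arccos(0.3697)=1.1921;  θ1=γ+ψ≈0.0868
arm 2 (φ=120.0°): x'=-0.0194, y'=-0.0471
  e−x'=0.2094;  (l²−L²−(e−x')²−y'²−z²)/2L = -0.0180
  θ2 = atan2(B,A) + arccos(C/0.3478) = 0.6980
arm 3 (φ=240.0°): x'=-0.0311, y'=0.0404
  e−x'=0.2211;  (l²−L²−(e−x')²−y'²−z²)/2L = -0.0401
  √(A²+B²)=0.3549;  θ3 = -0.8985+1.6839 ≈ 0.7854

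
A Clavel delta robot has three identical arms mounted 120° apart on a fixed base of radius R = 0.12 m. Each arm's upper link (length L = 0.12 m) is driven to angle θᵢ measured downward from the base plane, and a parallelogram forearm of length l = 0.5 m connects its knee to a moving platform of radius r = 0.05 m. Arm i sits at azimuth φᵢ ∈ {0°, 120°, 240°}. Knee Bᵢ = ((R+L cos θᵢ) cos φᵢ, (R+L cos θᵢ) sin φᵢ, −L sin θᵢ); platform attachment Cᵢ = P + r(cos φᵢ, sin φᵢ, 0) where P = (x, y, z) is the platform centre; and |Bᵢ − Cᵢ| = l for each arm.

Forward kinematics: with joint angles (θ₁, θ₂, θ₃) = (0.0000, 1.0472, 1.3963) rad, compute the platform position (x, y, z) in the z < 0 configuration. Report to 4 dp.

(0.2501, 0.0765, -0.4904)

O1 = (0.1900·cos0.0°, 0.1900·sin0.0°, 0.0000) = (0.1900, 0.0000, 0.0000)
O2 = (0.1300·cos120.0°, 0.1300·sin120.0°, -0.1039) = (-0.0650, 0.1126, -0.1039)
O3 = (0.0908·cos240.0°, 0.0908·sin240.0°, -0.1182) = (-0.0454, -0.0787, -0.1182)
|O₂|²−|O₁|² = -0.0084;  |O₃|²−|O₁|² = -0.0139
plane₁₂: -0.5100x+0.2252y+-0.2078z = -0.0084
det = 0.1863;  x = 0.0239+-0.4613z,  y = 0.0168+-0.1218z
into |P−O₁|² = l²: 1.2276z² + 0.1492z + -0.2221 = 0;  Δ = 1.1130;  z = -0.4904 or 0.3689 → z<0 root = -0.4904
x = 0.2501, y = 0.0765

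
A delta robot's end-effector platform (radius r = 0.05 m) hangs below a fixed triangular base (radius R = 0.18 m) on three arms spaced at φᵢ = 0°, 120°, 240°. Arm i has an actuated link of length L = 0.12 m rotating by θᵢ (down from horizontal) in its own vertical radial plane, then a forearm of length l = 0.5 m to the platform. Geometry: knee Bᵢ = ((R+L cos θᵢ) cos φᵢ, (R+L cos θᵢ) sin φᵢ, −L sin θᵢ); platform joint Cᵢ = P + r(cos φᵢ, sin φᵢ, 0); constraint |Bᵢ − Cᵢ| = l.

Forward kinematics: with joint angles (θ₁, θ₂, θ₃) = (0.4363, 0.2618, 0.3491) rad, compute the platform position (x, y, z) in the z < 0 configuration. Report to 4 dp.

(-0.0214, 0.0122, -0.4775)

arm 1 at φ=0.0°: ρ1 = 0.2388;  S1 = (0.2388, 0.0000, -0.0507)
S2 = (0.2459·cos120.0°, 0.2459·sin120.0°, -0.0311) = (-0.1230, 0.2130, -0.0311)
φ3=240.0°: virtual centre (-0.1214, -0.2102, -0.0410), radius l
subtract pairs → two planes through P
linear system: -0.7234x+0.4259y = 0.0019−0.0393z; -0.7203x+-0.4205y = 0.0010−0.0193z
Cramer: x(z) = -0.0020+0.0405z;  y(z) = 0.0010-0.0234z
quadratic in z: (1.0022)z²+(0.0819)z+(-0.1895)=0, √Δ=0.8753 → z ∈ {-0.4775, 0.3959}; z = -0.4775 (taking z<0)
x = -0.0214, y = 0.0122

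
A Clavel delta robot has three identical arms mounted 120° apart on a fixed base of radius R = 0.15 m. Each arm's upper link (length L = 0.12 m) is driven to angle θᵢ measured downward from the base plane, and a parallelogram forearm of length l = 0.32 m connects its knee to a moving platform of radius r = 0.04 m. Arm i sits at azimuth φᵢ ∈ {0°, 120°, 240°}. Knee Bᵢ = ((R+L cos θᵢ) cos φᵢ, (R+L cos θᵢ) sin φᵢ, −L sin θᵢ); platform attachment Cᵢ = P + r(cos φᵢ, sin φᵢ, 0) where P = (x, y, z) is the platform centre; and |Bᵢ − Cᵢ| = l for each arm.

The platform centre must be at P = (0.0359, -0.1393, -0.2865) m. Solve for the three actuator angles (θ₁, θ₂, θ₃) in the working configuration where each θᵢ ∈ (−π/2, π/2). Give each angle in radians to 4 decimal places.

θ₁ = 0.5236, θ₂ = 1.3964, θ₃ = 0.0878

φ1=0.0° → target in arm frame (0.0359, -0.1393)
  A cos θ + B sin θ = C:  0.0741·cos θ + -0.2865·sin θ = -0.0791
  θ1 = atan2(B,A) + arccos(C/0.2959) = 0.5236
arm 2 (φ=120.0°): x'=-0.1386, y'=0.0386
  A=0.2486, B=-0.2865, C=(l²−L²−A²−y'²−z²)/(2L)=-0.2390
  θ2 = atan2(B,A) + arccos(C/0.3793) = 1.3964
arm 3 (φ=240.0°): x'=0.1027, y'=0.1007
  A=0.0073, B=-0.2865, C=(l²−L²−A²−y'²−z²)/(2L)=-0.0179
  θ3 = atan2(B,A) + arccos(C/0.2866) = 0.0878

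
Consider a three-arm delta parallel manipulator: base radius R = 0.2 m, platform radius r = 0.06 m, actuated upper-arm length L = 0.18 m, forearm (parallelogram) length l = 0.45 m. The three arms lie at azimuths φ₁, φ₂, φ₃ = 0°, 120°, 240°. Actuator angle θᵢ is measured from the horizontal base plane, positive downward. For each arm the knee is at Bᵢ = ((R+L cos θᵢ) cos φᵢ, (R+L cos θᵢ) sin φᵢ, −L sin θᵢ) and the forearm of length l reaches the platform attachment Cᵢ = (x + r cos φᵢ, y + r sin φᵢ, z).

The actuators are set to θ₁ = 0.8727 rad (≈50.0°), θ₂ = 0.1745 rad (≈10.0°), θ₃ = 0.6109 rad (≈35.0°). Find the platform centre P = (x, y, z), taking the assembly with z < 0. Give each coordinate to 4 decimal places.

arm 1 at φ=0.0°: ρ1 = 0.2557;  S1 = (0.2557, 0.0000, -0.1379)
S2 = (0.3173·cos120.0°, 0.3173·sin120.0°, -0.0313) = (-0.1586, 0.2748, -0.0313)
arm 3 at φ=240.0°: ρ3 = 0.2874;  S3 = (-0.1437, -0.2489, -0.1032)
|S₂|²−|S₁|² = 0.0172;  |S₃|²−|S₁|² = 0.0089
plane₁₂: -0.8287x+0.5495y+0.2133z = 0.0172
Cramer: x(z) = -0.0158+0.1694z;  y(z) = 0.0075-0.1327z
quadratic in z: (1.0463)z²+(0.1818)z+(-0.1097)=0, √Δ=0.7016 → z ∈ {-0.4221, 0.2484}; z = -0.4221 (taking z<0)
x = -0.0873, y = 0.0635

(-0.0873, 0.0635, -0.4221)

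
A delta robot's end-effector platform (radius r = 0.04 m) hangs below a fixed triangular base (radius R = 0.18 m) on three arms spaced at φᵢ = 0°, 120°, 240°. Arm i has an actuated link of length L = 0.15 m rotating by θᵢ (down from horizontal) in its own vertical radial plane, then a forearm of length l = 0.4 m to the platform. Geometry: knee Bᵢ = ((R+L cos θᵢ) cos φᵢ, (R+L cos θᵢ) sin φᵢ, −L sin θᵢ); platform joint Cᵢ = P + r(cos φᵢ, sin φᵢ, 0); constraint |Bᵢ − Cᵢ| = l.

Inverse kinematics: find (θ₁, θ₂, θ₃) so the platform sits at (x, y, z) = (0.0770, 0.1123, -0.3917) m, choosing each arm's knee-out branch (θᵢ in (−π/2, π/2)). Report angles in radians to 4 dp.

θ₁ = 0.4361, θ₂ = 0.5233, θ₃ = 1.3089

φ1=0.0° → target in arm frame (0.0770, 0.1123)
  A=0.0630, B=-0.3917, C=(l²−L²−A²−y'²−z²)/(2L)=-0.1084
  θ1 = atan2(B,A) + arccos(C/0.3967) = 0.4361
arm 2 (φ=120.0°): x'=0.0588, y'=-0.1228
  A=0.0812, B=-0.3917, C=(l²−L²−A²−y'²−z²)/(2L)=-0.1254
  θ2 = atan2(B,A) + arccos(C/0.4000) = 0.5233
φ3=240.0° → target in arm frame (-0.1358, 0.0105)
  A cos θ + B sin θ = C:  0.2758·cos θ + -0.3917·sin θ = -0.3069
  θ3 = atan2(B,A) + arccos(C/0.4790) = 1.3089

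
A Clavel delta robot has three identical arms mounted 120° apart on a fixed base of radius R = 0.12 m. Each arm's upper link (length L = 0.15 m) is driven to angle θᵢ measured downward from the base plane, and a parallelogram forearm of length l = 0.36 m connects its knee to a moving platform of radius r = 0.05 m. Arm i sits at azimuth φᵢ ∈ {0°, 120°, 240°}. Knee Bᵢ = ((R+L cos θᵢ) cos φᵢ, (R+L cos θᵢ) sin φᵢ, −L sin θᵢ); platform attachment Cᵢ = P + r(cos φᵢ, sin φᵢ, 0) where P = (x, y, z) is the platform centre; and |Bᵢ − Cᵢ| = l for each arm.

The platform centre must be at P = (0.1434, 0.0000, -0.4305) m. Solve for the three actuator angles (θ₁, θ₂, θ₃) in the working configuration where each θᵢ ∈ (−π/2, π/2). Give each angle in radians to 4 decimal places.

θ₁ = 0.5233, θ₂ = 1.3088, θ₃ = 1.3088

arm 1 (φ=0.0°): x'=0.1434, y'=0.0000
  A cos θ + B sin θ = C:  -0.0734·cos θ + -0.4305·sin θ = -0.2787
  γ=atan2(-0.4305,-0.0734)=-1.7397;  ψ=arccos(-0.6382)=2.2630;  θ1=γ+ψ≈0.5233
φ2=120.0° → target in arm frame (-0.0717, -0.1242)
  e−x'=0.1417;  (l²−L²−(e−x')²−y'²−z²)/2L = -0.3791
  θ2 = atan2(B,A) + arccos(C/0.4532) = 1.3088
φ3=240.0° → target in arm frame (-0.0717, 0.1242)
  e−x'=0.1417;  (l²−L²−(e−x')²−y'²−z²)/2L = -0.3791
  γ=atan2(-0.4305,0.1417)=-1.2528;  ψ=arccos(-0.8365)=2.5616;  θ3=γ+ψ≈1.3088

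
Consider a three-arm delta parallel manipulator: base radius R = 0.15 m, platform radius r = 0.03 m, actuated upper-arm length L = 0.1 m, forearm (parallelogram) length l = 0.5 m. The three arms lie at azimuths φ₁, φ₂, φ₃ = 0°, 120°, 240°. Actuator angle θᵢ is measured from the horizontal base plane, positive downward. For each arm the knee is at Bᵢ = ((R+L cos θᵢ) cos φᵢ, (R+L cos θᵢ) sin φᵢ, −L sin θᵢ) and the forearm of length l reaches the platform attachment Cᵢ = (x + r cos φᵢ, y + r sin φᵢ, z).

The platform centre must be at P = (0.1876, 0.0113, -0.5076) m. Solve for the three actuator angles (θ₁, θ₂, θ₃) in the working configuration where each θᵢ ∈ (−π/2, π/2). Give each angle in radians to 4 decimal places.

θ₁ = 0.0877, θ₂ = 1.3096, θ₃ = 1.3967

φ1=0.0° → target in arm frame (0.1876, 0.0113)
  e−x'=-0.0676;  (l²−L²−(e−x')²−y'²−z²)/2L = -0.1118
  θ1 = atan2(B,A) + arccos(C/0.5121) = 0.0877
φ2=120.0° → target in arm frame (-0.0840, -0.1681)
  A=0.2040, B=-0.5076, C=(l²−L²−A²−y'²−z²)/(2L)=-0.4377
  γ=atan2(-0.5076,0.2040)=-1.1886;  ψ=arccos(-0.8001)=2.4983;  θ2=γ+ψ≈1.3096
arm 3 (φ=240.0°): x'=-0.1036, y'=0.1568
  e−x'=0.2236;  (l²−L²−(e−x')²−y'²−z²)/2L = -0.4612
  γ=atan2(-0.5076,0.2236)=-1.1559;  ψ=arccos(-0.8315)=2.5526;  θ3=γ+ψ≈1.3967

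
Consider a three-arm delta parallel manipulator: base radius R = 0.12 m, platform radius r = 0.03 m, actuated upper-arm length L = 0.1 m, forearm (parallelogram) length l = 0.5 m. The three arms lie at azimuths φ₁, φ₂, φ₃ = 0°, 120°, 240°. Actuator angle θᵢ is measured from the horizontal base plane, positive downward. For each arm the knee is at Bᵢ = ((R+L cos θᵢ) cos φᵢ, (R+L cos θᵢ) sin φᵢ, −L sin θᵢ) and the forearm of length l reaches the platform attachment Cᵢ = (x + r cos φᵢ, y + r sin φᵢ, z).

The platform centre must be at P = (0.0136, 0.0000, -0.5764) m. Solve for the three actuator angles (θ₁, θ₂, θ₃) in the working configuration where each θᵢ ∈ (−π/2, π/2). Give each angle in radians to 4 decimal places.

θ₁ = 1.1353, θ₂ = 1.2224, θ₃ = 1.2224

φ1=0.0° → target in arm frame (0.0136, 0.0000)
  A cos θ + B sin θ = C:  0.0764·cos θ + -0.5764·sin θ = -0.4904
  θ1 = atan2(B,A) + arccos(C/0.5814) = 1.1353
φ2=120.0° → target in arm frame (-0.0068, -0.0118)
  A=0.0968, B=-0.5764, C=(l²−L²−A²−y'²−z²)/(2L)=-0.5087
  √(A²+B²)=0.5845;  θ2 = -1.4044+2.6268 ≈ 1.2224
arm 3 (φ=240.0°): x'=-0.0068, y'=0.0118
  e−x'=0.0968;  (l²−L²−(e−x')²−y'²−z²)/2L = -0.5087
  √(A²+B²)=0.5845;  θ3 = -1.4044+2.6268 ≈ 1.2224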